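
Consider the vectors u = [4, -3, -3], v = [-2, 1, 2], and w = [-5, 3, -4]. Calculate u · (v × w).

v × w:
i: 1·(-4) - 2·3 = -4 - 6 = -10
j: 2·(-5) - (-2)·(-4) = -10 - 8 = -18
k: (-2)·3 - 1·(-5) = -6 - (-5) = -1
v × w = (-10, -18, -1)
u · (v × w) = 4·(-10) + (-3)·(-18) + (-3)·(-1) = -40 + 54 + 3 = 17

17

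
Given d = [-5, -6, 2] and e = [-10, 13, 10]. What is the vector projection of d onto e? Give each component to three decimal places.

(0.217, -0.282, -0.217)

d · e = (-5)·(-10) + (-6)·13 + 2·10 = 50 - 78 + 20 = -8
|e|² = 100 + 169 + 100 = 369
proj_e d = (-8/369) · (-10, 13, 10) ≈ (0.217, -0.282, -0.217)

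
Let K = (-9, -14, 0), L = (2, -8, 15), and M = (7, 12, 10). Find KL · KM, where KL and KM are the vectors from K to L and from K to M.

KL = L − K = (11, 6, 15)
KM = M − K = (16, 26, 10)
KL · KM = 11·16 + 6·26 + 15·10 = 176 + 156 + 150 = 482

482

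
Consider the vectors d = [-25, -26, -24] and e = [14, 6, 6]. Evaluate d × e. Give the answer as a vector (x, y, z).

(-12, -186, 214)

i: (-26)·6 - (-24)·6 = -156 - (-144) = -12
j: (-24)·14 - (-25)·6 = -336 - (-150) = -186
k: (-25)·6 - (-26)·14 = -150 - (-364) = 214
d × e = (-12, -186, 214)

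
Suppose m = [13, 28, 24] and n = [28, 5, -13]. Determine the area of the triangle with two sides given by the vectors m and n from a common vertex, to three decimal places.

i: 28·(-13) - 24·5 = -364 - 120 = -484
j: 24·28 - 13·(-13) = 672 - (-169) = 841
k: 13·5 - 28·28 = 65 - 784 = -719
m × n = (-484, 841, -719)
|m × n| = √((-484)² + 841² + (-719)²) = √1458498 ≈ 1207.6829
area = ½ · 1207.6829 ≈ 603.841

603.841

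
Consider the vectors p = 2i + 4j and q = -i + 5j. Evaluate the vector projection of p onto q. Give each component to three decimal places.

p · q = 2·(-1) + 4·5 = -2 + 20 = 18
|q|² = 1 + 25 = 26
proj_q p = (18/26) · (-1, 5) ≈ (-0.692, 3.462)

(-0.692, 3.462)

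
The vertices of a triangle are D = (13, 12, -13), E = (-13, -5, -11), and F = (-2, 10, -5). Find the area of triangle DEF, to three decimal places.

150.264

DE = (-26, -17, 2),  DF = (-15, -2, 8)
i: (-17)·8 - 2·(-2) = -136 - (-4) = -132
j: 2·(-15) - (-26)·8 = -30 - (-208) = 178
k: (-26)·(-2) - (-17)·(-15) = 52 - 255 = -203
DE × DF = (-132, 178, -203)
|DE × DF| = √90317 ≈ 300.5279
area = ½ · 300.5279 ≈ 150.264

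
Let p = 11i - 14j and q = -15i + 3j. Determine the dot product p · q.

-207

p · q = 11·(-15) + (-14)·3 = -165 - 42 = -207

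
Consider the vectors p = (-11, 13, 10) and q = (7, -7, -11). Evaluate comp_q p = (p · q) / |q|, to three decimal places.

p · q = (-11)·7 + 13·(-7) + 10·(-11) = -77 - 91 - 110 = -278
|q| = √(49 + 49 + 121) = √219 ≈ 14.7986
comp_q p = -278 / √219 ≈ -18.785

-18.785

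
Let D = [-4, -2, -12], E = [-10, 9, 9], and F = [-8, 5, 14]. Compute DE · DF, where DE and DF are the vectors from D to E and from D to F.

647

DE = E − D = (-6, 11, 21)
DF = F − D = (-4, 7, 26)
DE · DF = (-6)·(-4) + 11·7 + 21·26 = 24 + 77 + 546 = 647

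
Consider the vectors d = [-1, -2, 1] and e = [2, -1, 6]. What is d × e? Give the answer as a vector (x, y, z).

i: (-2)·6 - 1·(-1) = -12 - (-1) = -11
j: 1·2 - (-1)·6 = 2 - (-6) = 8
k: (-1)·(-1) - (-2)·2 = 1 - (-4) = 5
d × e = (-11, 8, 5)

(-11, 8, 5)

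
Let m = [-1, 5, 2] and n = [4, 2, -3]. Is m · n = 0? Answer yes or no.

m · n = (-1)·4 + 5·2 + 2·(-3) = -4 + 10 - 6 = 0
Zero, so the vectors are orthogonal.

yes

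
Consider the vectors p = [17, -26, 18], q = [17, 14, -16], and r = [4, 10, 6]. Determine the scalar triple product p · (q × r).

10516

q × r:
i: 14·6 - (-16)·10 = 84 - (-160) = 244
j: (-16)·4 - 17·6 = -64 - 102 = -166
k: 17·10 - 14·4 = 170 - 56 = 114
q × r = (244, -166, 114)
p · (q × r) = 17·244 + (-26)·(-166) + 18·114 = 4148 + 4316 + 2052 = 10516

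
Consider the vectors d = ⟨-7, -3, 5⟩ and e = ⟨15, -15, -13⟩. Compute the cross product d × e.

i: (-3)·(-13) - 5·(-15) = 39 - (-75) = 114
j: 5·15 - (-7)·(-13) = 75 - 91 = -16
k: (-7)·(-15) - (-3)·15 = 105 - (-45) = 150
d × e = (114, -16, 150)

(114, -16, 150)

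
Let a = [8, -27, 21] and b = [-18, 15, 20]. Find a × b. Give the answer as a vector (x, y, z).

(-855, -538, -366)

i: (-27)·20 - 21·15 = -540 - 315 = -855
j: 21·(-18) - 8·20 = -378 - 160 = -538
k: 8·15 - (-27)·(-18) = 120 - 486 = -366
a × b = (-855, -538, -366)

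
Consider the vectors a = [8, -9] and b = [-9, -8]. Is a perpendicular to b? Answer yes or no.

yes

a · b = 8·(-9) + (-9)·(-8) = -72 + 72 = 0
Zero, so the vectors are orthogonal.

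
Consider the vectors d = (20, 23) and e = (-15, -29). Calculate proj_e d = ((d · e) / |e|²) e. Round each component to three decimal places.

d · e = 20·(-15) + 23·(-29) = -300 - 667 = -967
|e|² = 225 + 841 = 1066
proj_e d = (-967/1066) · (-15, -29) ≈ (13.607, 26.307)

(13.607, 26.307)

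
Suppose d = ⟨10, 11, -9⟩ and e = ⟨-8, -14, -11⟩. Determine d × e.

(-247, 182, -52)

i: 11·(-11) - (-9)·(-14) = -121 - 126 = -247
j: (-9)·(-8) - 10·(-11) = 72 - (-110) = 182
k: 10·(-14) - 11·(-8) = -140 - (-88) = -52
d × e = (-247, 182, -52)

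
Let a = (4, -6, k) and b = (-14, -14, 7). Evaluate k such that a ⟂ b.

-4

a · b = 4·(-14) + (-6)·(-14) + k·7 = 28 + 7k
Set equal to 0: 7k = -28, so k = -4.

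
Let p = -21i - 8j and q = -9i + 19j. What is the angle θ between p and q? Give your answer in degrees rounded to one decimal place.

p · q = (-21)·(-9) + (-8)·19 = 189 - 152 = 37
|p|² = 441 + 64 = 505,  |p| = √505 ≈ 22.472205
|q|² = 81 + 361 = 442,  |q| = √442 ≈ 21.023796
cos θ = 37 / (22.472205 · 21.023796) ≈ 0.07831
θ = arccos(0.07831) ≈ 85.5°

85.5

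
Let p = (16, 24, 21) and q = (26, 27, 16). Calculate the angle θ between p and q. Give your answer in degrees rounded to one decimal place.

p · q = 16·26 + 24·27 + 21·16 = 416 + 648 + 336 = 1400
|p|² = 256 + 576 + 441 = 1273,  |p| = √1273 ≈ 35.679126
|q|² = 676 + 729 + 256 = 1661,  |q| = √1661 ≈ 40.755368
cos θ = 1400 / (35.679126 · 40.755368) ≈ 0.96278
θ = arccos(0.96278) ≈ 15.7°

15.7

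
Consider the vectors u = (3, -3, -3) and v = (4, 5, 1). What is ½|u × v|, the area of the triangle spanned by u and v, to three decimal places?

16.568

i: (-3)·1 - (-3)·5 = -3 - (-15) = 12
j: (-3)·4 - 3·1 = -12 - 3 = -15
k: 3·5 - (-3)·4 = 15 - (-12) = 27
u × v = (12, -15, 27)
|u × v| = √(12² + (-15)² + 27²) = √1098 ≈ 33.1361
area = ½ · 33.1361 ≈ 16.568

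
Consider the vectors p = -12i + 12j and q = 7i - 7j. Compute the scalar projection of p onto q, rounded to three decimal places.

-16.971

p · q = (-12)·7 + 12·(-7) = -84 - 84 = -168
|q| = √(49 + 49) = √98 ≈ 9.8995
comp_q p = -168 / √98 ≈ -16.971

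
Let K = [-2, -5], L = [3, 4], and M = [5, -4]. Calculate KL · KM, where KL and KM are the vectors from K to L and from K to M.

44

KL = L − K = (5, 9)
KM = M − K = (7, 1)
KL · KM = 5·7 + 9·1 = 35 + 9 = 44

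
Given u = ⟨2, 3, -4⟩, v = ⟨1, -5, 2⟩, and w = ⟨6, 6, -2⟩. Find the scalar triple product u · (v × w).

v × w:
i: (-5)·(-2) - 2·6 = 10 - 12 = -2
j: 2·6 - 1·(-2) = 12 - (-2) = 14
k: 1·6 - (-5)·6 = 6 - (-30) = 36
v × w = (-2, 14, 36)
u · (v × w) = 2·(-2) + 3·14 + (-4)·36 = -4 + 42 - 144 = -106

-106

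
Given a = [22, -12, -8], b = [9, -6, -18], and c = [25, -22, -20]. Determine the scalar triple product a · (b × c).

b × c:
i: (-6)·(-20) - (-18)·(-22) = 120 - 396 = -276
j: (-18)·25 - 9·(-20) = -450 - (-180) = -270
k: 9·(-22) - (-6)·25 = -198 - (-150) = -48
b × c = (-276, -270, -48)
a · (b × c) = 22·(-276) + (-12)·(-270) + (-8)·(-48) = -6072 + 3240 + 384 = -2448

-2448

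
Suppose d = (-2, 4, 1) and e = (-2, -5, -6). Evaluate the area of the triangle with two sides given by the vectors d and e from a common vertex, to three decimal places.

i: 4·(-6) - 1·(-5) = -24 - (-5) = -19
j: 1·(-2) - (-2)·(-6) = -2 - 12 = -14
k: (-2)·(-5) - 4·(-2) = 10 - (-8) = 18
d × e = (-19, -14, 18)
|d × e| = √((-19)² + (-14)² + 18²) = √881 ≈ 29.6816
area = ½ · 29.6816 ≈ 14.841

14.841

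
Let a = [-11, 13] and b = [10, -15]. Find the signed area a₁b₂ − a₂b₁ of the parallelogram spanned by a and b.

35

(-11)·(-15) - 13·10 = 165 - 130 = 35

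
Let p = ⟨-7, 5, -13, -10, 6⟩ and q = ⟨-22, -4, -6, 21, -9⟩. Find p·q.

-52

p · q = (-7)·(-22) + 5·(-4) + (-13)·(-6) + (-10)·21 + 6·(-9) = 154 - 20 + 78 - 210 - 54 = -52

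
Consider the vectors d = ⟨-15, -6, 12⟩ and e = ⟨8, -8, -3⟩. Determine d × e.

(114, 51, 168)

i: (-6)·(-3) - 12·(-8) = 18 - (-96) = 114
j: 12·8 - (-15)·(-3) = 96 - 45 = 51
k: (-15)·(-8) - (-6)·8 = 120 - (-48) = 168
d × e = (114, 51, 168)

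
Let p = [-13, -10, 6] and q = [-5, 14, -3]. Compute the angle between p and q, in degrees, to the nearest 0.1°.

110.6

p · q = (-13)·(-5) + (-10)·14 + 6·(-3) = 65 - 140 - 18 = -93
|p|² = 169 + 100 + 36 = 305,  |p| = √305 ≈ 17.464249
|q|² = 25 + 196 + 9 = 230,  |q| = √230 ≈ 15.165751
cos θ = -93 / (17.464249 · 15.165751) ≈ -0.35113
θ = arccos(-0.35113) ≈ 110.6°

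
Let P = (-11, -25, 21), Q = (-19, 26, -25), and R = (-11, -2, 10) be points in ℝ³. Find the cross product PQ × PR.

PQ = (-8, 51, -46)
PR = (0, 23, -11)
i: 51·(-11) - (-46)·23 = -561 - (-1058) = 497
j: (-46)·0 - (-8)·(-11) = 0 - 88 = -88
k: (-8)·23 - 51·0 = -184 - 0 = -184
PQ × PR = (497, -88, -184)

(497, -88, -184)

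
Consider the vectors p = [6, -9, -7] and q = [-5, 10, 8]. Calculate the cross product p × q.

i: (-9)·8 - (-7)·10 = -72 - (-70) = -2
j: (-7)·(-5) - 6·8 = 35 - 48 = -13
k: 6·10 - (-9)·(-5) = 60 - 45 = 15
p × q = (-2, -13, 15)

(-2, -13, 15)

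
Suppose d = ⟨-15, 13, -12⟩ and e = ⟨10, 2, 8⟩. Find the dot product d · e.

d · e = (-15)·10 + 13·2 + (-12)·8 = -150 + 26 - 96 = -220

-220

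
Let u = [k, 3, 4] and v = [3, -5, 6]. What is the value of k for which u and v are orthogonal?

-3

u · v = k·3 + 3·(-5) + 4·6 = 9 + 3k
Set equal to 0: 3k = -9, so k = -3.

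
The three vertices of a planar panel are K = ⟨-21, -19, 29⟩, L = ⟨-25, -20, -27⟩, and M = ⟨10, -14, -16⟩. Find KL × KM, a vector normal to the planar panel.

KL = (-4, -1, -56)
KM = (31, 5, -45)
i: (-1)·(-45) - (-56)·5 = 45 - (-280) = 325
j: (-56)·31 - (-4)·(-45) = -1736 - 180 = -1916
k: (-4)·5 - (-1)·31 = -20 - (-31) = 11
KL × KM = (325, -1916, 11)

(325, -1916, 11)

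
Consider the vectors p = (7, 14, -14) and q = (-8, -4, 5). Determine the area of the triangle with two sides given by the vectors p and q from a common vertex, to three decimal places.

57.404

i: 14·5 - (-14)·(-4) = 70 - 56 = 14
j: (-14)·(-8) - 7·5 = 112 - 35 = 77
k: 7·(-4) - 14·(-8) = -28 - (-112) = 84
p × q = (14, 77, 84)
|p × q| = √(14² + 77² + 84²) = √13181 ≈ 114.8085
area = ½ · 114.8085 ≈ 57.404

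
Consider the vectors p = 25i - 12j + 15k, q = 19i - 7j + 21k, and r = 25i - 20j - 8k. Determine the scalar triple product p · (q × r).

701

q × r:
i: (-7)·(-8) - 21·(-20) = 56 - (-420) = 476
j: 21·25 - 19·(-8) = 525 - (-152) = 677
k: 19·(-20) - (-7)·25 = -380 - (-175) = -205
q × r = (476, 677, -205)
p · (q × r) = 25·476 + (-12)·677 + 15·(-205) = 11900 - 8124 - 3075 = 701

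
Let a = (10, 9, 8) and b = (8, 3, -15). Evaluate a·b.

-13

a · b = 10·8 + 9·3 + 8·(-15) = 80 + 27 - 120 = -13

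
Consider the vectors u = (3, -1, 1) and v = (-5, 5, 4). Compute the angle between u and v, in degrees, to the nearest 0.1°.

u · v = 3·(-5) + (-1)·5 + 1·4 = -15 - 5 + 4 = -16
|u|² = 9 + 1 + 1 = 11,  |u| = √11 ≈ 3.316625
|v|² = 25 + 25 + 16 = 66,  |v| = √66 ≈ 8.124038
cos θ = -16 / (3.316625 · 8.124038) ≈ -0.59382
θ = arccos(-0.59382) ≈ 126.4°

126.4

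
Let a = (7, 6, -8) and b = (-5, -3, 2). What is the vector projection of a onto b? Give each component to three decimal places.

(9.079, 5.447, -3.632)

a · b = 7·(-5) + 6·(-3) + (-8)·2 = -35 - 18 - 16 = -69
|b|² = 25 + 9 + 4 = 38
proj_b a = (-69/38) · (-5, -3, 2) ≈ (9.079, 5.447, -3.632)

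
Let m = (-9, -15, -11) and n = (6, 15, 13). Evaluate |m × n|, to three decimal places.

i: (-15)·13 - (-11)·15 = -195 - (-165) = -30
j: (-11)·6 - (-9)·13 = -66 - (-117) = 51
k: (-9)·15 - (-15)·6 = -135 - (-90) = -45
m × n = (-30, 51, -45)
|m × n| = √((-30)² + 51² + (-45)²) = √5526 ≈ 74.3371

74.337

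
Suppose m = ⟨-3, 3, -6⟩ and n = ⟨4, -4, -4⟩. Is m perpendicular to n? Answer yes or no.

m · n = (-3)·4 + 3·(-4) + (-6)·(-4) = -12 - 12 + 24 = 0
Zero, so the vectors are orthogonal.

yes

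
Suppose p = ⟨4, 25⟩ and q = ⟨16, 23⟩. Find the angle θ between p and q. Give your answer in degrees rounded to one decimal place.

25.7

p · q = 4·16 + 25·23 = 64 + 575 = 639
|p|² = 16 + 625 = 641,  |p| = √641 ≈ 25.317978
|q|² = 256 + 529 = 785,  |q| = √785 ≈ 28.017851
cos θ = 639 / (25.317978 · 28.017851) ≈ 0.90082
θ = arccos(0.90082) ≈ 25.7°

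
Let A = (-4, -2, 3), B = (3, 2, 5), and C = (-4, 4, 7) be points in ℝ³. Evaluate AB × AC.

AB = (7, 4, 2)
AC = (0, 6, 4)
i: 4·4 - 2·6 = 16 - 12 = 4
j: 2·0 - 7·4 = 0 - 28 = -28
k: 7·6 - 4·0 = 42 - 0 = 42
AB × AC = (4, -28, 42)

(4, -28, 42)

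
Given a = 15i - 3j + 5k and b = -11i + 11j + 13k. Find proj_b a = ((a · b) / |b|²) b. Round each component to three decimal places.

(3.560, -3.560, -4.207)

a · b = 15·(-11) + (-3)·11 + 5·13 = -165 - 33 + 65 = -133
|b|² = 121 + 121 + 169 = 411
proj_b a = (-133/411) · (-11, 11, 13) ≈ (3.560, -3.560, -4.207)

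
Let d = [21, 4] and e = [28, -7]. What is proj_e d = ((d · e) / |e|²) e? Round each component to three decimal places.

d · e = 21·28 + 4·(-7) = 588 - 28 = 560
|e|² = 784 + 49 = 833
proj_e d = (560/833) · (28, -7) ≈ (18.824, -4.706)

(18.824, -4.706)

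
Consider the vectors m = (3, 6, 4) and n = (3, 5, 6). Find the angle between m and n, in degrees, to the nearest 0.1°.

m · n = 3·3 + 6·5 + 4·6 = 9 + 30 + 24 = 63
|m|² = 9 + 36 + 16 = 61,  |m| = √61 ≈ 7.810250
|n|² = 9 + 25 + 36 = 70,  |n| = √70 ≈ 8.366600
cos θ = 63 / (7.810250 · 8.366600) ≈ 0.96411
θ = arccos(0.96411) ≈ 15.4°

15.4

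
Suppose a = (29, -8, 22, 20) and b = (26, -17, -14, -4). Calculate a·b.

502

a · b = 29·26 + (-8)·(-17) + 22·(-14) + 20·(-4) = 754 + 136 - 308 - 80 = 502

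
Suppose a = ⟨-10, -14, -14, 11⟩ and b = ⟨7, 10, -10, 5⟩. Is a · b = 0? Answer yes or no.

a · b = (-10)·7 + (-14)·10 + (-14)·(-10) + 11·5 = -70 - 140 + 140 + 55 = -15
Nonzero, so the vectors are not orthogonal.

no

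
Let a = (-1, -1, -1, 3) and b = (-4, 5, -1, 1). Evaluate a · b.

a · b = (-1)·(-4) + (-1)·5 + (-1)·(-1) + 3·1 = 4 - 5 + 1 + 3 = 3

3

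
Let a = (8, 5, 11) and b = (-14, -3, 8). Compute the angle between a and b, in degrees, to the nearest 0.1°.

a · b = 8·(-14) + 5·(-3) + 11·8 = -112 - 15 + 88 = -39
|a|² = 64 + 25 + 121 = 210,  |a| = √210 ≈ 14.491377
|b|² = 196 + 9 + 64 = 269,  |b| = √269 ≈ 16.401219
cos θ = -39 / (14.491377 · 16.401219) ≈ -0.16409
θ = arccos(-0.16409) ≈ 99.4°

99.4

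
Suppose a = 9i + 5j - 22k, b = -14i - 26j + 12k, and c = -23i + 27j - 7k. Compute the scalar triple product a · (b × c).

18324

b × c:
i: (-26)·(-7) - 12·27 = 182 - 324 = -142
j: 12·(-23) - (-14)·(-7) = -276 - 98 = -374
k: (-14)·27 - (-26)·(-23) = -378 - 598 = -976
b × c = (-142, -374, -976)
a · (b × c) = 9·(-142) + 5·(-374) + (-22)·(-976) = -1278 - 1870 + 21472 = 18324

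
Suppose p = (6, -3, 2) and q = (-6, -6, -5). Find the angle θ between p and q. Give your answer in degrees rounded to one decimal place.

114.0

p · q = 6·(-6) + (-3)·(-6) + 2·(-5) = -36 + 18 - 10 = -28
|p|² = 36 + 9 + 4 = 49,  |p| = √49 ≈ 7.000000
|q|² = 36 + 36 + 25 = 97,  |q| = √97 ≈ 9.848858
cos θ = -28 / (7.000000 · 9.848858) ≈ -0.40614
θ = arccos(-0.40614) ≈ 114.0°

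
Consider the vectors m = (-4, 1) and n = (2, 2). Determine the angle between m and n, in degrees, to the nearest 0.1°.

121.0

m · n = (-4)·2 + 1·2 = -8 + 2 = -6
|m|² = 16 + 1 = 17,  |m| = √17 ≈ 4.123106
|n|² = 4 + 4 = 8,  |n| = √8 ≈ 2.828427
cos θ = -6 / (4.123106 · 2.828427) ≈ -0.51450
θ = arccos(-0.51450) ≈ 121.0°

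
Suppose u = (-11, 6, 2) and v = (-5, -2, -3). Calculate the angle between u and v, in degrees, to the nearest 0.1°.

61.8

u · v = (-11)·(-5) + 6·(-2) + 2·(-3) = 55 - 12 - 6 = 37
|u|² = 121 + 36 + 4 = 161,  |u| = √161 ≈ 12.688578
|v|² = 25 + 4 + 9 = 38,  |v| = √38 ≈ 6.164414
cos θ = 37 / (12.688578 · 6.164414) ≈ 0.47304
θ = arccos(0.47304) ≈ 61.8°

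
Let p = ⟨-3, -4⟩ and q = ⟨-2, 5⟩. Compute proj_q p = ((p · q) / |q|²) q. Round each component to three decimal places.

p · q = (-3)·(-2) + (-4)·5 = 6 - 20 = -14
|q|² = 4 + 25 = 29
proj_q p = (-14/29) · (-2, 5) ≈ (0.966, -2.414)

(0.966, -2.414)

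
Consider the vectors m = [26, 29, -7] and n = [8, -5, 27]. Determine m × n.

i: 29·27 - (-7)·(-5) = 783 - 35 = 748
j: (-7)·8 - 26·27 = -56 - 702 = -758
k: 26·(-5) - 29·8 = -130 - 232 = -362
m × n = (748, -758, -362)

(748, -758, -362)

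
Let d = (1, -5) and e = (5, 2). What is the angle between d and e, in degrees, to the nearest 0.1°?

100.5

d · e = 1·5 + (-5)·2 = 5 - 10 = -5
|d|² = 1 + 25 = 26,  |d| = √26 ≈ 5.099020
|e|² = 25 + 4 = 29,  |e| = √29 ≈ 5.385165
cos θ = -5 / (5.099020 · 5.385165) ≈ -0.18209
θ = arccos(-0.18209) ≈ 100.5°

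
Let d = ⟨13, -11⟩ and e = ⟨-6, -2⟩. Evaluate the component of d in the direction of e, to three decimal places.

d · e = 13·(-6) + (-11)·(-2) = -78 + 22 = -56
|e| = √(36 + 4) = √40 ≈ 6.3246
comp_e d = -56 / √40 ≈ -8.854

-8.854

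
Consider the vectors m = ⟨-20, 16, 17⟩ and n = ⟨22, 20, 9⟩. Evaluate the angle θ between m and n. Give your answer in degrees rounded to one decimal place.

m · n = (-20)·22 + 16·20 + 17·9 = -440 + 320 + 153 = 33
|m|² = 400 + 256 + 289 = 945,  |m| = √945 ≈ 30.740852
|n|² = 484 + 400 + 81 = 965,  |n| = √965 ≈ 31.064449
cos θ = 33 / (30.740852 · 31.064449) ≈ 0.03456
θ = arccos(0.03456) ≈ 88.0°

88.0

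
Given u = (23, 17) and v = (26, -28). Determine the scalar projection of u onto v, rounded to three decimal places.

u · v = 23·26 + 17·(-28) = 598 - 476 = 122
|v| = √(676 + 784) = √1460 ≈ 38.2099
comp_v u = 122 / √1460 ≈ 3.193

3.193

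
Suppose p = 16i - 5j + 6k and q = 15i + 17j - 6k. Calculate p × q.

i: (-5)·(-6) - 6·17 = 30 - 102 = -72
j: 6·15 - 16·(-6) = 90 - (-96) = 186
k: 16·17 - (-5)·15 = 272 - (-75) = 347
p × q = (-72, 186, 347)

(-72, 186, 347)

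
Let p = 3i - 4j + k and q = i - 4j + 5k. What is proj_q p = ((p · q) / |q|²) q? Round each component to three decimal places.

p · q = 3·1 + (-4)·(-4) + 1·5 = 3 + 16 + 5 = 24
|q|² = 1 + 16 + 25 = 42
proj_q p = (24/42) · (1, -4, 5) ≈ (0.571, -2.286, 2.857)

(0.571, -2.286, 2.857)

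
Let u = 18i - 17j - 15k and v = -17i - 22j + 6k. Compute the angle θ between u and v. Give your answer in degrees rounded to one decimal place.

u · v = 18·(-17) + (-17)·(-22) + (-15)·6 = -306 + 374 - 90 = -22
|u|² = 324 + 289 + 225 = 838,  |u| = √838 ≈ 28.948230
|v|² = 289 + 484 + 36 = 809,  |v| = √809 ≈ 28.442925
cos θ = -22 / (28.948230 · 28.442925) ≈ -0.02672
θ = arccos(-0.02672) ≈ 91.5°

91.5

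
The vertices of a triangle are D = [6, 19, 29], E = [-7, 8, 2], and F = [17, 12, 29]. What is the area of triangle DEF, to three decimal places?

205.471

DE = (-13, -11, -27),  DF = (11, -7, 0)
i: (-11)·0 - (-27)·(-7) = 0 - 189 = -189
j: (-27)·11 - (-13)·0 = -297 - 0 = -297
k: (-13)·(-7) - (-11)·11 = 91 - (-121) = 212
DE × DF = (-189, -297, 212)
|DE × DF| = √168874 ≈ 410.9428
area = ½ · 410.9428 ≈ 205.471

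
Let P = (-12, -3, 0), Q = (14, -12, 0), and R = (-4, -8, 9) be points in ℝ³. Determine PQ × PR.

PQ = (26, -9, 0)
PR = (8, -5, 9)
i: (-9)·9 - 0·(-5) = -81 - 0 = -81
j: 0·8 - 26·9 = 0 - 234 = -234
k: 26·(-5) - (-9)·8 = -130 - (-72) = -58
PQ × PR = (-81, -234, -58)

(-81, -234, -58)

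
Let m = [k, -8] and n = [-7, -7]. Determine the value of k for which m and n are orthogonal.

m · n = k·(-7) + (-8)·(-7) = 56 - 7k
Set equal to 0: -7k = -56, so k = 8.

8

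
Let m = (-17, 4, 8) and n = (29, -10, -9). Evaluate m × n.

(44, 79, 54)

i: 4·(-9) - 8·(-10) = -36 - (-80) = 44
j: 8·29 - (-17)·(-9) = 232 - 153 = 79
k: (-17)·(-10) - 4·29 = 170 - 116 = 54
m × n = (44, 79, 54)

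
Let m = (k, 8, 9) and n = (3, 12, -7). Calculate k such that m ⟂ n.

m · n = k·3 + 8·12 + 9·(-7) = 33 + 3k
Set equal to 0: 3k = -33, so k = -11.

-11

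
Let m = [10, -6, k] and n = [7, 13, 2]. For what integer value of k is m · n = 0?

4

m · n = 10·7 + (-6)·13 + k·2 = -8 + 2k
Set equal to 0: 2k = 8, so k = 4.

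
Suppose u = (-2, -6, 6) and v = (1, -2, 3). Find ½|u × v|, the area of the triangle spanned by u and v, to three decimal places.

8.367

i: (-6)·3 - 6·(-2) = -18 - (-12) = -6
j: 6·1 - (-2)·3 = 6 - (-6) = 12
k: (-2)·(-2) - (-6)·1 = 4 - (-6) = 10
u × v = (-6, 12, 10)
|u × v| = √((-6)² + 12² + 10²) = √280 ≈ 16.7332
area = ½ · 16.7332 ≈ 8.367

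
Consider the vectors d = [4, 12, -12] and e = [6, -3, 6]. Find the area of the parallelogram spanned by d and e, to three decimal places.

132.544

i: 12·6 - (-12)·(-3) = 72 - 36 = 36
j: (-12)·6 - 4·6 = -72 - 24 = -96
k: 4·(-3) - 12·6 = -12 - 72 = -84
d × e = (36, -96, -84)
|d × e| = √(36² + (-96)² + (-84)²) = √17568 ≈ 132.5443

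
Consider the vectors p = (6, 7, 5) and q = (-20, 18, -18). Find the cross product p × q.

i: 7·(-18) - 5·18 = -126 - 90 = -216
j: 5·(-20) - 6·(-18) = -100 - (-108) = 8
k: 6·18 - 7·(-20) = 108 - (-140) = 248
p × q = (-216, 8, 248)

(-216, 8, 248)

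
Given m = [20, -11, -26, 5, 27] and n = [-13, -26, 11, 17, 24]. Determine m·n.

473

m · n = 20·(-13) + (-11)·(-26) + (-26)·11 + 5·17 + 27·24 = -260 + 286 - 286 + 85 + 648 = 473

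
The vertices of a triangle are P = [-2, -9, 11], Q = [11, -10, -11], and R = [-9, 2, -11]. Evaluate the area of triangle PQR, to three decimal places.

265.420

PQ = (13, -1, -22),  PR = (-7, 11, -22)
i: (-1)·(-22) - (-22)·11 = 22 - (-242) = 264
j: (-22)·(-7) - 13·(-22) = 154 - (-286) = 440
k: 13·11 - (-1)·(-7) = 143 - 7 = 136
PQ × PR = (264, 440, 136)
|PQ × PR| = √281792 ≈ 530.8408
area = ½ · 530.8408 ≈ 265.420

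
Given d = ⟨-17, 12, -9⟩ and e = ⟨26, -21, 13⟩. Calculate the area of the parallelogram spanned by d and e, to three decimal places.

i: 12·13 - (-9)·(-21) = 156 - 189 = -33
j: (-9)·26 - (-17)·13 = -234 - (-221) = -13
k: (-17)·(-21) - 12·26 = 357 - 312 = 45
d × e = (-33, -13, 45)
|d × e| = √((-33)² + (-13)² + 45²) = √3283 ≈ 57.2975

57.297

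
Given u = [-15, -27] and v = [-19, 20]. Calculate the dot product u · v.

-255

u · v = (-15)·(-19) + (-27)·20 = 285 - 540 = -255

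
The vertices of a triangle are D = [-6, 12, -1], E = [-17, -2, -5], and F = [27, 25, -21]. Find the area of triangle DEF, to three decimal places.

DE = (-11, -14, -4),  DF = (33, 13, -20)
i: (-14)·(-20) - (-4)·13 = 280 - (-52) = 332
j: (-4)·33 - (-11)·(-20) = -132 - 220 = -352
k: (-11)·13 - (-14)·33 = -143 - (-462) = 319
DE × DF = (332, -352, 319)
|DE × DF| = √335889 ≈ 579.5593
area = ½ · 579.5593 ≈ 289.780

289.780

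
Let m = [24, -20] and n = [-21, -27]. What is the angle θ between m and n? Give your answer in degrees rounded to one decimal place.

m · n = 24·(-21) + (-20)·(-27) = -504 + 540 = 36
|m|² = 576 + 400 = 976,  |m| = √976 ≈ 31.240999
|n|² = 441 + 729 = 1170,  |n| = √1170 ≈ 34.205263
cos θ = 36 / (31.240999 · 34.205263) ≈ 0.03369
θ = arccos(0.03369) ≈ 88.1°

88.1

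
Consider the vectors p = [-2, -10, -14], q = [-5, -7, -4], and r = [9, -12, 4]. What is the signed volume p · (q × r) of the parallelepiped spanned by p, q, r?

q × r:
i: (-7)·4 - (-4)·(-12) = -28 - 48 = -76
j: (-4)·9 - (-5)·4 = -36 - (-20) = -16
k: (-5)·(-12) - (-7)·9 = 60 - (-63) = 123
q × r = (-76, -16, 123)
p · (q × r) = (-2)·(-76) + (-10)·(-16) + (-14)·123 = 152 + 160 - 1722 = -1410

-1410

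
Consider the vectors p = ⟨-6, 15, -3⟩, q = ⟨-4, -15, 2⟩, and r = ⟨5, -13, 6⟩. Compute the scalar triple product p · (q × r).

q × r:
i: (-15)·6 - 2·(-13) = -90 - (-26) = -64
j: 2·5 - (-4)·6 = 10 - (-24) = 34
k: (-4)·(-13) - (-15)·5 = 52 - (-75) = 127
q × r = (-64, 34, 127)
p · (q × r) = (-6)·(-64) + 15·34 + (-3)·127 = 384 + 510 - 381 = 513

513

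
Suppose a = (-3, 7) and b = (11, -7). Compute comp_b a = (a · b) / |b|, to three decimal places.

a · b = (-3)·11 + 7·(-7) = -33 - 49 = -82
|b| = √(121 + 49) = √170 ≈ 13.0384
comp_b a = -82 / √170 ≈ -6.289

-6.289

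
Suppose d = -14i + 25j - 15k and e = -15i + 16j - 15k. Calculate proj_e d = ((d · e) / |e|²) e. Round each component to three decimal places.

d · e = (-14)·(-15) + 25·16 + (-15)·(-15) = 210 + 400 + 225 = 835
|e|² = 225 + 256 + 225 = 706
proj_e d = (835/706) · (-15, 16, -15) ≈ (-17.741, 18.924, -17.741)

(-17.741, 18.924, -17.741)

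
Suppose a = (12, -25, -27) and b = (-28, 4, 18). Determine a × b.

i: (-25)·18 - (-27)·4 = -450 - (-108) = -342
j: (-27)·(-28) - 12·18 = 756 - 216 = 540
k: 12·4 - (-25)·(-28) = 48 - 700 = -652
a × b = (-342, 540, -652)

(-342, 540, -652)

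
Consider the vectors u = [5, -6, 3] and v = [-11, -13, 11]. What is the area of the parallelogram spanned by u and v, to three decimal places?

160.106

i: (-6)·11 - 3·(-13) = -66 - (-39) = -27
j: 3·(-11) - 5·11 = -33 - 55 = -88
k: 5·(-13) - (-6)·(-11) = -65 - 66 = -131
u × v = (-27, -88, -131)
|u × v| = √((-27)² + (-88)² + (-131)²) = √25634 ≈ 160.1062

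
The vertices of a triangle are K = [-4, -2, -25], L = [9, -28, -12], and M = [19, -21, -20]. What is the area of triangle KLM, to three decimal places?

KL = (13, -26, 13),  KM = (23, -19, 5)
i: (-26)·5 - 13·(-19) = -130 - (-247) = 117
j: 13·23 - 13·5 = 299 - 65 = 234
k: 13·(-19) - (-26)·23 = -247 - (-598) = 351
KL × KM = (117, 234, 351)
|KL × KM| = √191646 ≈ 437.7739
area = ½ · 437.7739 ≈ 218.887

218.887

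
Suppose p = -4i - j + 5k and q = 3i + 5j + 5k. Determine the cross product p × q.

(-30, 35, -17)

i: (-1)·5 - 5·5 = -5 - 25 = -30
j: 5·3 - (-4)·5 = 15 - (-20) = 35
k: (-4)·5 - (-1)·3 = -20 - (-3) = -17
p × q = (-30, 35, -17)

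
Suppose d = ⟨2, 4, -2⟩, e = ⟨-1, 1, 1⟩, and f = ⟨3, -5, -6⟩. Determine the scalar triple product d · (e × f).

-18

e × f:
i: 1·(-6) - 1·(-5) = -6 - (-5) = -1
j: 1·3 - (-1)·(-6) = 3 - 6 = -3
k: (-1)·(-5) - 1·3 = 5 - 3 = 2
e × f = (-1, -3, 2)
d · (e × f) = 2·(-1) + 4·(-3) + (-2)·2 = -2 - 12 - 4 = -18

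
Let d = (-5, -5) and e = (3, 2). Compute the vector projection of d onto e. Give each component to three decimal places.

(-5.769, -3.846)

d · e = (-5)·3 + (-5)·2 = -15 - 10 = -25
|e|² = 9 + 4 = 13
proj_e d = (-25/13) · (3, 2) ≈ (-5.769, -3.846)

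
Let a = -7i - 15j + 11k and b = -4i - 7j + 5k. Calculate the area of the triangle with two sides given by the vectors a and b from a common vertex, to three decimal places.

i: (-15)·5 - 11·(-7) = -75 - (-77) = 2
j: 11·(-4) - (-7)·5 = -44 - (-35) = -9
k: (-7)·(-7) - (-15)·(-4) = 49 - 60 = -11
a × b = (2, -9, -11)
|a × b| = √(2² + (-9)² + (-11)²) = √206 ≈ 14.3527
area = ½ · 14.3527 ≈ 7.176

7.176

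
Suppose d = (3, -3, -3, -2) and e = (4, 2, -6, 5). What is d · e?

d · e = 3·4 + (-3)·2 + (-3)·(-6) + (-2)·5 = 12 - 6 + 18 - 10 = 14

14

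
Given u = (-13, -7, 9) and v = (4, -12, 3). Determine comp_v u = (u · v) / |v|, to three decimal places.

u · v = (-13)·4 + (-7)·(-12) + 9·3 = -52 + 84 + 27 = 59
|v| = √(16 + 144 + 9) = √169 ≈ 13.0000
comp_v u = 59 / √169 ≈ 4.538

4.538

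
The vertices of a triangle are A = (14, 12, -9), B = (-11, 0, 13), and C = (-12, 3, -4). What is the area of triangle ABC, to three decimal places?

AB = (-25, -12, 22),  AC = (-26, -9, 5)
i: (-12)·5 - 22·(-9) = -60 - (-198) = 138
j: 22·(-26) - (-25)·5 = -572 - (-125) = -447
k: (-25)·(-9) - (-12)·(-26) = 225 - 312 = -87
AB × AC = (138, -447, -87)
|AB × AC| = √226422 ≈ 475.8382
area = ½ · 475.8382 ≈ 237.919

237.919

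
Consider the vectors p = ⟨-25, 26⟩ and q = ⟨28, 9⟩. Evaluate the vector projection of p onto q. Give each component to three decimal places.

(-15.084, -4.849)

p · q = (-25)·28 + 26·9 = -700 + 234 = -466
|q|² = 784 + 81 = 865
proj_q p = (-466/865) · (28, 9) ≈ (-15.084, -4.849)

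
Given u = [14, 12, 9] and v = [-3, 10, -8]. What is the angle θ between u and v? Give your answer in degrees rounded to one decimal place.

u · v = 14·(-3) + 12·10 + 9·(-8) = -42 + 120 - 72 = 6
|u|² = 196 + 144 + 81 = 421,  |u| = √421 ≈ 20.518285
|v|² = 9 + 100 + 64 = 173,  |v| = √173 ≈ 13.152946
cos θ = 6 / (20.518285 · 13.152946) ≈ 0.02223
θ = arccos(0.02223) ≈ 88.7°

88.7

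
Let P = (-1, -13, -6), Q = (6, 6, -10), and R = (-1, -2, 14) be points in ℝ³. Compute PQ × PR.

PQ = (7, 19, -4)
PR = (0, 11, 20)
i: 19·20 - (-4)·11 = 380 - (-44) = 424
j: (-4)·0 - 7·20 = 0 - 140 = -140
k: 7·11 - 19·0 = 77 - 0 = 77
PQ × PR = (424, -140, 77)

(424, -140, 77)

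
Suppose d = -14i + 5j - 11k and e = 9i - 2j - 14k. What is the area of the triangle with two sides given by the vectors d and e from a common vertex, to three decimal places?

154.740

i: 5·(-14) - (-11)·(-2) = -70 - 22 = -92
j: (-11)·9 - (-14)·(-14) = -99 - 196 = -295
k: (-14)·(-2) - 5·9 = 28 - 45 = -17
d × e = (-92, -295, -17)
|d × e| = √((-92)² + (-295)² + (-17)²) = √95778 ≈ 309.4802
area = ½ · 309.4802 ≈ 154.740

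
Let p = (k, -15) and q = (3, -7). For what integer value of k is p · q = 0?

p · q = k·3 + (-15)·(-7) = 105 + 3k
Set equal to 0: 3k = -105, so k = -35.

-35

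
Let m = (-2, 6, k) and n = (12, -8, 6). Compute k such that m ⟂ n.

12

m · n = (-2)·12 + 6·(-8) + k·6 = -72 + 6k
Set equal to 0: 6k = 72, so k = 12.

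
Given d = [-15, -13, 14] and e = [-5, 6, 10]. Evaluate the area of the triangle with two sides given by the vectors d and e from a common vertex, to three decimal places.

138.041

i: (-13)·10 - 14·6 = -130 - 84 = -214
j: 14·(-5) - (-15)·10 = -70 - (-150) = 80
k: (-15)·6 - (-13)·(-5) = -90 - 65 = -155
d × e = (-214, 80, -155)
|d × e| = √((-214)² + 80² + (-155)²) = √76221 ≈ 276.0815
area = ½ · 276.0815 ≈ 138.041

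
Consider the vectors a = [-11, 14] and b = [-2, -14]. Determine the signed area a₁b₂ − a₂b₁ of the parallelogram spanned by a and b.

182

(-11)·(-14) - 14·(-2) = 154 - (-28) = 182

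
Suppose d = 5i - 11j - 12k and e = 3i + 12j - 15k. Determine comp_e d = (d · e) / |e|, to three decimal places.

d · e = 5·3 + (-11)·12 + (-12)·(-15) = 15 - 132 + 180 = 63
|e| = √(9 + 144 + 225) = √378 ≈ 19.4422
comp_e d = 63 / √378 ≈ 3.240

3.240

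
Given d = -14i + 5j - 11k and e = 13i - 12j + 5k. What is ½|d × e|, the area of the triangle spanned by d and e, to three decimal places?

82.745

i: 5·5 - (-11)·(-12) = 25 - 132 = -107
j: (-11)·13 - (-14)·5 = -143 - (-70) = -73
k: (-14)·(-12) - 5·13 = 168 - 65 = 103
d × e = (-107, -73, 103)
|d × e| = √((-107)² + (-73)² + 103²) = √27387 ≈ 165.4902
area = ½ · 165.4902 ≈ 82.745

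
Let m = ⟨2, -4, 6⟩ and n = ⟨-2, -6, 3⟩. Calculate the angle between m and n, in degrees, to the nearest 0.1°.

43.5

m · n = 2·(-2) + (-4)·(-6) + 6·3 = -4 + 24 + 18 = 38
|m|² = 4 + 16 + 36 = 56,  |m| = √56 ≈ 7.483315
|n|² = 4 + 36 + 9 = 49,  |n| = √49 ≈ 7.000000
cos θ = 38 / (7.483315 · 7.000000) ≈ 0.72542
θ = arccos(0.72542) ≈ 43.5°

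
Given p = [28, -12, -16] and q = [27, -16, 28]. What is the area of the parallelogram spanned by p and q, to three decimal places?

i: (-12)·28 - (-16)·(-16) = -336 - 256 = -592
j: (-16)·27 - 28·28 = -432 - 784 = -1216
k: 28·(-16) - (-12)·27 = -448 - (-324) = -124
p × q = (-592, -1216, -124)
|p × q| = √((-592)² + (-1216)² + (-124)²) = √1844496 ≈ 1358.1222

1358.122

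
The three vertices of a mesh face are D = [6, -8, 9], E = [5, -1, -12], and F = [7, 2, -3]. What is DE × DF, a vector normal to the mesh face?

DE = (-1, 7, -21)
DF = (1, 10, -12)
i: 7·(-12) - (-21)·10 = -84 - (-210) = 126
j: (-21)·1 - (-1)·(-12) = -21 - 12 = -33
k: (-1)·10 - 7·1 = -10 - 7 = -17
DE × DF = (126, -33, -17)

(126, -33, -17)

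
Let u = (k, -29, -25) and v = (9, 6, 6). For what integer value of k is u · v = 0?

u · v = k·9 + (-29)·6 + (-25)·6 = -324 + 9k
Set equal to 0: 9k = 324, so k = 36.

36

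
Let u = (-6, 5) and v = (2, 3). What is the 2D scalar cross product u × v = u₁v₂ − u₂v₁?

-28

(-6)·3 - 5·2 = -18 - 10 = -28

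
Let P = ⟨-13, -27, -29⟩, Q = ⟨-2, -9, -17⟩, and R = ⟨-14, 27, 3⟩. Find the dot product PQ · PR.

1345

PQ = Q − P = (11, 18, 12)
PR = R − P = (-1, 54, 32)
PQ · PR = 11·(-1) + 18·54 + 12·32 = -11 + 972 + 384 = 1345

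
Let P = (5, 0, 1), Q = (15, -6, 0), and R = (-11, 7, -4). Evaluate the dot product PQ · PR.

-197

PQ = Q − P = (10, -6, -1)
PR = R − P = (-16, 7, -5)
PQ · PR = 10·(-16) + (-6)·7 + (-1)·(-5) = -160 - 42 + 5 = -197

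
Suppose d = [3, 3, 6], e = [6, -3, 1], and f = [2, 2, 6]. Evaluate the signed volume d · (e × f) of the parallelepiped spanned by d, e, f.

e × f:
i: (-3)·6 - 1·2 = -18 - 2 = -20
j: 1·2 - 6·6 = 2 - 36 = -34
k: 6·2 - (-3)·2 = 12 - (-6) = 18
e × f = (-20, -34, 18)
d · (e × f) = 3·(-20) + 3·(-34) + 6·18 = -60 - 102 + 108 = -54

-54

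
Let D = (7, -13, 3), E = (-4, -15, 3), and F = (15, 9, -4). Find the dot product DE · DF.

-132

DE = E − D = (-11, -2, 0)
DF = F − D = (8, 22, -7)
DE · DF = (-11)·8 + (-2)·22 + 0·(-7) = -88 - 44 + 0 = -132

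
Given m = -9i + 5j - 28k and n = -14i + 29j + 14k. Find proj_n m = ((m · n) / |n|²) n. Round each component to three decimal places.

m · n = (-9)·(-14) + 5·29 + (-28)·14 = 126 + 145 - 392 = -121
|n|² = 196 + 841 + 196 = 1233
proj_n m = (-121/1233) · (-14, 29, 14) ≈ (1.374, -2.846, -1.374)

(1.374, -2.846, -1.374)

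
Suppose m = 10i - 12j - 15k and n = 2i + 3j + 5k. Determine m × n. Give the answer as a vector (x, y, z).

i: (-12)·5 - (-15)·3 = -60 - (-45) = -15
j: (-15)·2 - 10·5 = -30 - 50 = -80
k: 10·3 - (-12)·2 = 30 - (-24) = 54
m × n = (-15, -80, 54)

(-15, -80, 54)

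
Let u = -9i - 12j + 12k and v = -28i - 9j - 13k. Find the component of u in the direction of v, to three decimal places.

u · v = (-9)·(-28) + (-12)·(-9) + 12·(-13) = 252 + 108 - 156 = 204
|v| = √(784 + 81 + 169) = √1034 ≈ 32.1559
comp_v u = 204 / √1034 ≈ 6.344

6.344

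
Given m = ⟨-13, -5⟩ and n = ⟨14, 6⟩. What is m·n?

-212

m · n = (-13)·14 + (-5)·6 = -182 - 30 = -212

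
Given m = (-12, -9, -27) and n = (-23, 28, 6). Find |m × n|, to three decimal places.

1126.012

i: (-9)·6 - (-27)·28 = -54 - (-756) = 702
j: (-27)·(-23) - (-12)·6 = 621 - (-72) = 693
k: (-12)·28 - (-9)·(-23) = -336 - 207 = -543
m × n = (702, 693, -543)
|m × n| = √(702² + 693² + (-543)²) = √1267902 ≈ 1126.0115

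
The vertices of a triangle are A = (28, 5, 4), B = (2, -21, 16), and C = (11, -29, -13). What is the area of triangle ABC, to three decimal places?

577.750

AB = (-26, -26, 12),  AC = (-17, -34, -17)
i: (-26)·(-17) - 12·(-34) = 442 - (-408) = 850
j: 12·(-17) - (-26)·(-17) = -204 - 442 = -646
k: (-26)·(-34) - (-26)·(-17) = 884 - 442 = 442
AB × AC = (850, -646, 442)
|AB × AC| = √1335180 ≈ 1155.4999
area = ½ · 1155.4999 ≈ 577.750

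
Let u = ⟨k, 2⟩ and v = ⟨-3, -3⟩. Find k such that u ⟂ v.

u · v = k·(-3) + 2·(-3) = -6 - 3k
Set equal to 0: -3k = 6, so k = -2.

-2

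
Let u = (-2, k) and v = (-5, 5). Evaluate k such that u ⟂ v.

-2

u · v = (-2)·(-5) + k·5 = 10 + 5k
Set equal to 0: 5k = -10, so k = -2.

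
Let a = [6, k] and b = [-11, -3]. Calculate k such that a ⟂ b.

a · b = 6·(-11) + k·(-3) = -66 - 3k
Set equal to 0: -3k = 66, so k = -22.

-22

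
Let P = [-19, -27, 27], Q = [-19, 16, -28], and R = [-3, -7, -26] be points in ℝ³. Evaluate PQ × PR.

(-1179, -880, -688)

PQ = (0, 43, -55)
PR = (16, 20, -53)
i: 43·(-53) - (-55)·20 = -2279 - (-1100) = -1179
j: (-55)·16 - 0·(-53) = -880 - 0 = -880
k: 0·20 - 43·16 = 0 - 688 = -688
PQ × PR = (-1179, -880, -688)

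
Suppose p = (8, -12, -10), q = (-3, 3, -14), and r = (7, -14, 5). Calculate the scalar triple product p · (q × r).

q × r:
i: 3·5 - (-14)·(-14) = 15 - 196 = -181
j: (-14)·7 - (-3)·5 = -98 - (-15) = -83
k: (-3)·(-14) - 3·7 = 42 - 21 = 21
q × r = (-181, -83, 21)
p · (q × r) = 8·(-181) + (-12)·(-83) + (-10)·21 = -1448 + 996 - 210 = -662

-662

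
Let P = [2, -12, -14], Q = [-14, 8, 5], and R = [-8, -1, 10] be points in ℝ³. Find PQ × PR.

PQ = (-16, 20, 19)
PR = (-10, 11, 24)
i: 20·24 - 19·11 = 480 - 209 = 271
j: 19·(-10) - (-16)·24 = -190 - (-384) = 194
k: (-16)·11 - 20·(-10) = -176 - (-200) = 24
PQ × PR = (271, 194, 24)

(271, 194, 24)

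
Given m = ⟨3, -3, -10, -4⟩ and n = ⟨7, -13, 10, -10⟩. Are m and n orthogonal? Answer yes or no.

yes

m · n = 3·7 + (-3)·(-13) + (-10)·10 + (-4)·(-10) = 21 + 39 - 100 + 40 = 0
Zero, so the vectors are orthogonal.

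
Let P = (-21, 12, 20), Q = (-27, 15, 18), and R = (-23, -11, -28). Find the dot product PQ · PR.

PQ = Q − P = (-6, 3, -2)
PR = R − P = (-2, -23, -48)
PQ · PR = (-6)·(-2) + 3·(-23) + (-2)·(-48) = 12 - 69 + 96 = 39

39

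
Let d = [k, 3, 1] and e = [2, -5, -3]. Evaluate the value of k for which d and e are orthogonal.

9

d · e = k·2 + 3·(-5) + 1·(-3) = -18 + 2k
Set equal to 0: 2k = 18, so k = 9.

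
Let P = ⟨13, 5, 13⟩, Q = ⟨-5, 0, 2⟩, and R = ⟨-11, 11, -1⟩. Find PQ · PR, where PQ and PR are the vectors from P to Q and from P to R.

PQ = Q − P = (-18, -5, -11)
PR = R − P = (-24, 6, -14)
PQ · PR = (-18)·(-24) + (-5)·6 + (-11)·(-14) = 432 - 30 + 154 = 556

556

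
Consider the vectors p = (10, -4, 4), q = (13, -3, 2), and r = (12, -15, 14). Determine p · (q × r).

-124

q × r:
i: (-3)·14 - 2·(-15) = -42 - (-30) = -12
j: 2·12 - 13·14 = 24 - 182 = -158
k: 13·(-15) - (-3)·12 = -195 - (-36) = -159
q × r = (-12, -158, -159)
p · (q × r) = 10·(-12) + (-4)·(-158) + 4·(-159) = -120 + 632 - 636 = -124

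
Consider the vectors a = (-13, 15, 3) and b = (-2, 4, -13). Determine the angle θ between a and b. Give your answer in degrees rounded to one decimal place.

a · b = (-13)·(-2) + 15·4 + 3·(-13) = 26 + 60 - 39 = 47
|a|² = 169 + 225 + 9 = 403,  |a| = √403 ≈ 20.074860
|b|² = 4 + 16 + 169 = 189,  |b| = √189 ≈ 13.747727
cos θ = 47 / (20.074860 · 13.747727) ≈ 0.17030
θ = arccos(0.17030) ≈ 80.2°

80.2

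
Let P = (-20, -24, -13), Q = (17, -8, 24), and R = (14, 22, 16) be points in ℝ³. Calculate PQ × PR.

(-1238, 185, 1158)

PQ = (37, 16, 37)
PR = (34, 46, 29)
i: 16·29 - 37·46 = 464 - 1702 = -1238
j: 37·34 - 37·29 = 1258 - 1073 = 185
k: 37·46 - 16·34 = 1702 - 544 = 1158
PQ × PR = (-1238, 185, 1158)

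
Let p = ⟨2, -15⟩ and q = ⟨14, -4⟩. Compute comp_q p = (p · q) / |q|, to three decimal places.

6.044

p · q = 2·14 + (-15)·(-4) = 28 + 60 = 88
|q| = √(196 + 16) = √212 ≈ 14.5602
comp_q p = 88 / √212 ≈ 6.044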